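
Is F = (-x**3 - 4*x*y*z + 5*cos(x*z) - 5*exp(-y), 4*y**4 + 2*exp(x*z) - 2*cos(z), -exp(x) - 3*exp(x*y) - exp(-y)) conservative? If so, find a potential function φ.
No, ∇×F = (-3*x*exp(x*y) - 2*x*exp(x*z) - 2*sin(z) + exp(-y), -4*x*y - 5*x*sin(x*z) + 3*y*exp(x*y) + exp(x), 4*x*z + 2*z*exp(x*z) - 5*exp(-y)) ≠ 0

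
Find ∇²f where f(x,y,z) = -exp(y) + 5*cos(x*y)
-5*x**2*cos(x*y) - 5*y**2*cos(x*y) - exp(y)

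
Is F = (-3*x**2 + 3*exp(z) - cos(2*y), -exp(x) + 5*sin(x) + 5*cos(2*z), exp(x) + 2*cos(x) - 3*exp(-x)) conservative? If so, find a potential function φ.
No, ∇×F = (10*sin(2*z), -exp(x) + 3*exp(z) + 2*sin(x) - 3*exp(-x), -exp(x) - 2*sin(2*y) + 5*cos(x)) ≠ 0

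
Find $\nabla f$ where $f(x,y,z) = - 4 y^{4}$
(0, -16*y**3, 0)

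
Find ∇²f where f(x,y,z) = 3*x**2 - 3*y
6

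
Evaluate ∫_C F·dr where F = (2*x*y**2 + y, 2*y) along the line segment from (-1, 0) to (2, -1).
2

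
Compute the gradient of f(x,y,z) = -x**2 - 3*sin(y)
(-2*x, -3*cos(y), 0)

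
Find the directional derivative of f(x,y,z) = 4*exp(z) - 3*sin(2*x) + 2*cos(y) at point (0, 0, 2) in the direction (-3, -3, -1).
2*sqrt(19)*(9 - 2*exp(2))/19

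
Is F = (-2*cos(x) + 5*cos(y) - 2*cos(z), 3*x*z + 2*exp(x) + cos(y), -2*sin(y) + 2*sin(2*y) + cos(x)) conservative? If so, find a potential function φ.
No, ∇×F = (-3*x - 2*cos(y) + 4*cos(2*y), sin(x) + 2*sin(z), 3*z + 2*exp(x) + 5*sin(y)) ≠ 0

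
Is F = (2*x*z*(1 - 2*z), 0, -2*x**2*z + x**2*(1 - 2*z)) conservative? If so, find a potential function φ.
Yes, F is conservative. φ = x**2*z*(1 - 2*z)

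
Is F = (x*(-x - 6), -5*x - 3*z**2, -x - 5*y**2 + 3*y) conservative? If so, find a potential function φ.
No, ∇×F = (-10*y + 6*z + 3, 1, -5) ≠ 0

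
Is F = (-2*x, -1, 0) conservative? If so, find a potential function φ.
Yes, F is conservative. φ = -x**2 - y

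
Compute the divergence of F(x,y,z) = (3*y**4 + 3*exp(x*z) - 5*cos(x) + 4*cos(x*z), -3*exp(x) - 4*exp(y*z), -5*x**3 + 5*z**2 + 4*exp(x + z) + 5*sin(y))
3*z*exp(x*z) - 4*z*exp(y*z) - 4*z*sin(x*z) + 10*z + 4*exp(x + z) + 5*sin(x)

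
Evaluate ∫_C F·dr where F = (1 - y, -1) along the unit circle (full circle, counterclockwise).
pi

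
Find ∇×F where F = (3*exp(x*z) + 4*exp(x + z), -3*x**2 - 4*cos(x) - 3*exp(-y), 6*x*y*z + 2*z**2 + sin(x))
(6*x*z, 3*x*exp(x*z) - 6*y*z + 4*exp(x + z) - cos(x), -6*x + 4*sin(x))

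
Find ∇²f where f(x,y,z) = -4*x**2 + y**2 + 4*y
-6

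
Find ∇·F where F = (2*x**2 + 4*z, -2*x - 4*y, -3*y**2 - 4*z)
4*x - 8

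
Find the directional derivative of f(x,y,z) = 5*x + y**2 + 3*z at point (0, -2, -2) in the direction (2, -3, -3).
13*sqrt(22)/22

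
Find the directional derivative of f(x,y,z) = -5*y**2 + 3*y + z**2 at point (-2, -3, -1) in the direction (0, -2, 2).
-35*sqrt(2)/2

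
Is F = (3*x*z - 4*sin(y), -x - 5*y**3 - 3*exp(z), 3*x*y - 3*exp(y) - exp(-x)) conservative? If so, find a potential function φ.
No, ∇×F = (3*x - 3*exp(y) + 3*exp(z), 3*x - 3*y - exp(-x), 4*cos(y) - 1) ≠ 0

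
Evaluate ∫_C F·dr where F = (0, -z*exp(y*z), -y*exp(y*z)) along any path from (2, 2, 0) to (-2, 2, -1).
1 - exp(-2)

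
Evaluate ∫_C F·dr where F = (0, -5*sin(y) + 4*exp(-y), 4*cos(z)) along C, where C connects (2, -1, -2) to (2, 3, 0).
5*cos(3) - 5*cos(1) - 4*exp(-3) + 4*sin(2) + 4*E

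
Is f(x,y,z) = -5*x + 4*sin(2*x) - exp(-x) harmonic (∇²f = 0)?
No, ∇²f = -16*sin(2*x) - exp(-x)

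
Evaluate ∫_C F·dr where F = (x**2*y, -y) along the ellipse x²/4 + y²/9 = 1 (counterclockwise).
-6*pi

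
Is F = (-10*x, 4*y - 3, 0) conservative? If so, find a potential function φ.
Yes, F is conservative. φ = -5*x**2 + 2*y**2 - 3*y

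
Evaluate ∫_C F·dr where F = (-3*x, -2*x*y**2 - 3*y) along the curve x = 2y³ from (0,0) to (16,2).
-1298/3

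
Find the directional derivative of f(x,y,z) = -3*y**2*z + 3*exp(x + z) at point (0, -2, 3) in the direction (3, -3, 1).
12*sqrt(19)*(-10 + exp(3))/19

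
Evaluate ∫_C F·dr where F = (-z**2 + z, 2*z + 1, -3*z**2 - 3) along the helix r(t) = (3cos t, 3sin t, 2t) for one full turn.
pi**2*(-64*pi - 48)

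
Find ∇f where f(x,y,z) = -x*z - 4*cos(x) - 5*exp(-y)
(-z + 4*sin(x), 5*exp(-y), -x)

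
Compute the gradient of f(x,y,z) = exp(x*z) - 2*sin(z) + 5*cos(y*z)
(z*exp(x*z), -5*z*sin(y*z), x*exp(x*z) - 5*y*sin(y*z) - 2*cos(z))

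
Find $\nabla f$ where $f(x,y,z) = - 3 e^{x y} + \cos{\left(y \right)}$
(-3*y*exp(x*y), -3*x*exp(x*y) - sin(y), 0)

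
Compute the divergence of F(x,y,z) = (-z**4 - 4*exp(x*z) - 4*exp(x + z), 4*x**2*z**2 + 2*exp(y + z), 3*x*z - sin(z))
3*x - 4*z*exp(x*z) - 4*exp(x + z) + 2*exp(y + z) - cos(z)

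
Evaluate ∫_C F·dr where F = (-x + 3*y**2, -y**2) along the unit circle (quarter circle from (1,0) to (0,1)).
-11/6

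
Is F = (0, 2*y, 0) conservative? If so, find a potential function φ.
Yes, F is conservative. φ = y**2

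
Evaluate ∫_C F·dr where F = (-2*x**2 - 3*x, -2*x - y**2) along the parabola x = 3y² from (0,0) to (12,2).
-4160/3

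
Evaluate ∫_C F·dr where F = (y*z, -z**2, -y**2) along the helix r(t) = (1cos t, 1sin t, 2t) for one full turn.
2*pi*(-9 - pi)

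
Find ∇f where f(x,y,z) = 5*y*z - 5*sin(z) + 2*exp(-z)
(0, 5*z, 5*y - 5*cos(z) - 2*exp(-z))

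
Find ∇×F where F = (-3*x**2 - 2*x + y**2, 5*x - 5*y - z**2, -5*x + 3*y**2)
(6*y + 2*z, 5, 5 - 2*y)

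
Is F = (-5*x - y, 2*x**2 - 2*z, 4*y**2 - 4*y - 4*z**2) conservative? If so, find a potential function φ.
No, ∇×F = (8*y - 2, 0, 4*x + 1) ≠ 0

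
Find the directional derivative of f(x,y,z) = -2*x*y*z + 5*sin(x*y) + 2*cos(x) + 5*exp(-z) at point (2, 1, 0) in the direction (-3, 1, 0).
sqrt(10)*(-5*cos(2) + 6*sin(2))/10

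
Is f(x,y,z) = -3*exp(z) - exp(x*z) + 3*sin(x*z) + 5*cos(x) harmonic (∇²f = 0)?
No, ∇²f = -x**2*exp(x*z) - 3*x**2*sin(x*z) - z**2*exp(x*z) - 3*z**2*sin(x*z) - 3*exp(z) - 5*cos(x)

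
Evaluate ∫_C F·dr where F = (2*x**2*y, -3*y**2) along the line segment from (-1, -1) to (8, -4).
-2151/2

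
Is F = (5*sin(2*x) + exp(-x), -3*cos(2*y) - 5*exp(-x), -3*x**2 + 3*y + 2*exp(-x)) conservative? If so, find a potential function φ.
No, ∇×F = (3, 6*x + 2*exp(-x), 5*exp(-x)) ≠ 0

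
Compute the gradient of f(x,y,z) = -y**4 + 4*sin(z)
(0, -4*y**3, 4*cos(z))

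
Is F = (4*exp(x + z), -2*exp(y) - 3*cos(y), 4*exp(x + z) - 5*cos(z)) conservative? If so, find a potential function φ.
Yes, F is conservative. φ = -2*exp(y) + 4*exp(x + z) - 3*sin(y) - 5*sin(z)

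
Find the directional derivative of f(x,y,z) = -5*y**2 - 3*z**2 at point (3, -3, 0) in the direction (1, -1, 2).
-5*sqrt(6)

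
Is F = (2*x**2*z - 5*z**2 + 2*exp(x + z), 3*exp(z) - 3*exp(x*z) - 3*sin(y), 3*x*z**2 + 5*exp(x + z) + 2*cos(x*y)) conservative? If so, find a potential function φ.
No, ∇×F = (3*x*exp(x*z) - 2*x*sin(x*y) - 3*exp(z), 2*x**2 + 2*y*sin(x*y) - 3*z**2 - 10*z - 3*exp(x + z), -3*z*exp(x*z)) ≠ 0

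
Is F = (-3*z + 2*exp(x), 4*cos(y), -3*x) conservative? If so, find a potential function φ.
Yes, F is conservative. φ = -3*x*z + 2*exp(x) + 4*sin(y)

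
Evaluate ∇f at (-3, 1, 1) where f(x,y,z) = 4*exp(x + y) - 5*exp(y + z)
(4*exp(-2), (4 - 5*exp(4))*exp(-2), -5*exp(2))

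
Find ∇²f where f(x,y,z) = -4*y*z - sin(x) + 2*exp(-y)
sin(x) + 2*exp(-y)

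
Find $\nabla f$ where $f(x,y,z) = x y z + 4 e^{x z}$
(z*(y + 4*exp(x*z)), x*z, x*(y + 4*exp(x*z)))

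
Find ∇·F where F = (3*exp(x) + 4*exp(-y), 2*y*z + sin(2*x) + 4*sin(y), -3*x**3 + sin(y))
2*z + 3*exp(x) + 4*cos(y)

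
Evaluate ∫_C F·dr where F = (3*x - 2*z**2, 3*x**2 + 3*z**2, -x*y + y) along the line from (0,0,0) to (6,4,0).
198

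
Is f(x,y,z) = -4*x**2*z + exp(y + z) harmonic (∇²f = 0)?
No, ∇²f = -8*z + 2*exp(y + z)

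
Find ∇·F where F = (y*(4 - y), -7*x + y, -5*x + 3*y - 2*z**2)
1 - 4*z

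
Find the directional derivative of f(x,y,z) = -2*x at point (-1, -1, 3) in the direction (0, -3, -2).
0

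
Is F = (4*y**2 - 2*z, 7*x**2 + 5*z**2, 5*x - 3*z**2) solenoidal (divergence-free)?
No, ∇·F = -6*z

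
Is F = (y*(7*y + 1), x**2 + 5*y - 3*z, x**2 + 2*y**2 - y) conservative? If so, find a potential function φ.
No, ∇×F = (4*y + 2, -2*x, 2*x - 14*y - 1) ≠ 0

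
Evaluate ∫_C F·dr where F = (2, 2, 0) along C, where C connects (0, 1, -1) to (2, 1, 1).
4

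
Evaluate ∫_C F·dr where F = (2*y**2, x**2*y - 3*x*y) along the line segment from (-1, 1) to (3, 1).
8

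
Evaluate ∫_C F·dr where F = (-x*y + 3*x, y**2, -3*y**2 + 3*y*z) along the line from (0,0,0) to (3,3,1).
15/2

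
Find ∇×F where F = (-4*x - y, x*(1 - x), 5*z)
(0, 0, 2 - 2*x)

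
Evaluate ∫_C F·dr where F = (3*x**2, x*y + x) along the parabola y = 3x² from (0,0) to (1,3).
33/5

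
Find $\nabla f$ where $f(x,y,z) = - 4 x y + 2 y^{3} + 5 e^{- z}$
(-4*y, -4*x + 6*y**2, -5*exp(-z))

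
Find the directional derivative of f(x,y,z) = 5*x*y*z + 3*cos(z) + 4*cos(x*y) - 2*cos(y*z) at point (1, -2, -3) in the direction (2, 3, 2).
sqrt(17)*(-5 - 4*sin(2) + 6*sin(3) - 26*sin(6))/17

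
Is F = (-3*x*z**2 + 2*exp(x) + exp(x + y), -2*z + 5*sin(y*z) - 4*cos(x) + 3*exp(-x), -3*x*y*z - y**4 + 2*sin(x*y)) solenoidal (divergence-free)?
No, ∇·F = -3*x*y - 3*z**2 + 5*z*cos(y*z) + 2*exp(x) + exp(x + y)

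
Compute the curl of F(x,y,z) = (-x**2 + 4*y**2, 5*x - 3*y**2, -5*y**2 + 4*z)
(-10*y, 0, 5 - 8*y)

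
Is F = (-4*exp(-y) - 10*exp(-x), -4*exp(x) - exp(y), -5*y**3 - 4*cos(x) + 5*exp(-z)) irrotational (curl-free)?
No, ∇×F = (-15*y**2, -4*sin(x), -4*exp(x) - 4*exp(-y))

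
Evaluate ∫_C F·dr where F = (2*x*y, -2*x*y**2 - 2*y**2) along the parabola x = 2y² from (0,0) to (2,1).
26/15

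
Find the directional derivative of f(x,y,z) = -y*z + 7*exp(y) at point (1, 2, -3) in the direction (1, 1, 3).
sqrt(11)*(-3 + 7*exp(2))/11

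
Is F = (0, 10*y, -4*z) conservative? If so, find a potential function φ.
Yes, F is conservative. φ = 5*y**2 - 2*z**2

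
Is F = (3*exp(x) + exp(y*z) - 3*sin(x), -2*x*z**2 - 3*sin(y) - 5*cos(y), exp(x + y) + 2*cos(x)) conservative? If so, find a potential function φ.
No, ∇×F = (4*x*z + exp(x + y), y*exp(y*z) - exp(x + y) + 2*sin(x), z*(-2*z - exp(y*z))) ≠ 0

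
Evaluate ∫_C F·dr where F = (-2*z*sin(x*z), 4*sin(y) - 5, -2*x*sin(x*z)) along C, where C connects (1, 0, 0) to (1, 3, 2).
-13 + 2*cos(2) - 4*cos(3)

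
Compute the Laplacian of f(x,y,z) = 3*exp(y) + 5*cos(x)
3*exp(y) - 5*cos(x)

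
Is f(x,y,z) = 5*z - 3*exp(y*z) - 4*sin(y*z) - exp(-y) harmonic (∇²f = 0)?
No, ∇²f = ((y**2*(-3*exp(y*z) + 4*sin(y*z)) - 3*z**2*exp(y*z) + 4*z**2*sin(y*z))*exp(y) - 1)*exp(-y)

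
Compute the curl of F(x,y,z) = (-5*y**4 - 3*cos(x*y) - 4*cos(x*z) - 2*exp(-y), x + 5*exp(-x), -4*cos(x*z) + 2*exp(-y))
(-2*exp(-y), 4*(x - z)*sin(x*z), -3*x*sin(x*y) + 20*y**3 + 1 - 2*exp(-y) - 5*exp(-x))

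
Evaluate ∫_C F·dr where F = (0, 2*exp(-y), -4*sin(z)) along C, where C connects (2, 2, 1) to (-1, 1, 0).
-4*cos(1) - 2*exp(-1) + 2*exp(-2) + 4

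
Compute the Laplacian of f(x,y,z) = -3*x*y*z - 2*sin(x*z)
2*(x**2 + z**2)*sin(x*z)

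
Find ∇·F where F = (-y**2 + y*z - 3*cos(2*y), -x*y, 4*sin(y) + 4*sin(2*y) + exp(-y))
-x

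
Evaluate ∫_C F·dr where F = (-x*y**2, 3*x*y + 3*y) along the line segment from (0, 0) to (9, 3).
-351/4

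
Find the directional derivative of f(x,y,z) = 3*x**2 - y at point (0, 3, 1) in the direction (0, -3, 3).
sqrt(2)/2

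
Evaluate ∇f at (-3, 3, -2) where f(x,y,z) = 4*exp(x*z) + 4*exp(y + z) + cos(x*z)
(-8*exp(6) + 2*sin(6), 4*E, -12*exp(6) + 3*sin(6) + 4*E)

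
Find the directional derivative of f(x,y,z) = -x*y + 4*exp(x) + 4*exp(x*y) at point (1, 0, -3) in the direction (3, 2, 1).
3*sqrt(14)*(1 + 2*E)/7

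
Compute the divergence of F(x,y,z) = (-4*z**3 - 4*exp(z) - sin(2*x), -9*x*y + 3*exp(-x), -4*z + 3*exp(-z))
-9*x + 4*sin(x)**2 - 6 - 3*exp(-z)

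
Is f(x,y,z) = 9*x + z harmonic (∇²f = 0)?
Yes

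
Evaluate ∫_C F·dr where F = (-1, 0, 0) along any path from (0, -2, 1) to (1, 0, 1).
-1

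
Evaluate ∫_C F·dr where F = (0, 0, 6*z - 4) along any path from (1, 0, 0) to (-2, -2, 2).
4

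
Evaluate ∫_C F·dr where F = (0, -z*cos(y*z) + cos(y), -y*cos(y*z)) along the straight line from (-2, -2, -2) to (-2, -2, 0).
sin(4)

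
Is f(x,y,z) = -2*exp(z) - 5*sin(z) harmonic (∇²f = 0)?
No, ∇²f = -2*exp(z) + 5*sin(z)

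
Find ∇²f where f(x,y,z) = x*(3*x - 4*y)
6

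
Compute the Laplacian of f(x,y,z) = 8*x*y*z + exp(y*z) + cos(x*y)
-x**2*cos(x*y) + y**2*exp(y*z) - y**2*cos(x*y) + z**2*exp(y*z)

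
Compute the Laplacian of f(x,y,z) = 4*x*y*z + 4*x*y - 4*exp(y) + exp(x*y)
x**2*exp(x*y) + y**2*exp(x*y) - 4*exp(y)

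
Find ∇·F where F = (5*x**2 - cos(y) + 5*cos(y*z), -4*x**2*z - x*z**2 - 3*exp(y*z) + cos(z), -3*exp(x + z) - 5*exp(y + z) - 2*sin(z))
10*x - 3*z*exp(y*z) - 3*exp(x + z) - 5*exp(y + z) - 2*cos(z)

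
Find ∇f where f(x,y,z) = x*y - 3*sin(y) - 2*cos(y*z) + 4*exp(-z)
(y, x + 2*z*sin(y*z) - 3*cos(y), 2*y*sin(y*z) - 4*exp(-z))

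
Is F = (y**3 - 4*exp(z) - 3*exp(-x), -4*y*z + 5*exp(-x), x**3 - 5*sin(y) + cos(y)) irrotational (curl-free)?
No, ∇×F = (4*y - sin(y) - 5*cos(y), -3*x**2 - 4*exp(z), -3*y**2 - 5*exp(-x))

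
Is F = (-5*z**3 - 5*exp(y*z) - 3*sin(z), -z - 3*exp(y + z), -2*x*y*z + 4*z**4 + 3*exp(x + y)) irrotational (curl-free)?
No, ∇×F = (-2*x*z + 3*exp(x + y) + 3*exp(y + z) + 1, 2*y*z - 5*y*exp(y*z) - 15*z**2 - 3*exp(x + y) - 3*cos(z), 5*z*exp(y*z))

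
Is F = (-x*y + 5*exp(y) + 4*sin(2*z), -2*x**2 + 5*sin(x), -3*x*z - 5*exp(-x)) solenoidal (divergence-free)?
No, ∇·F = -3*x - y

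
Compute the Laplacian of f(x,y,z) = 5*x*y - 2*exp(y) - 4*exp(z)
-2*exp(y) - 4*exp(z)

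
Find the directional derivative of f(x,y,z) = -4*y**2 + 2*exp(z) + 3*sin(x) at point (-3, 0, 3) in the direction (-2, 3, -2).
-2*sqrt(17)*(3*cos(3) + 2*exp(3))/17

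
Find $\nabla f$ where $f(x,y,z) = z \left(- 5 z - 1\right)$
(0, 0, -10*z - 1)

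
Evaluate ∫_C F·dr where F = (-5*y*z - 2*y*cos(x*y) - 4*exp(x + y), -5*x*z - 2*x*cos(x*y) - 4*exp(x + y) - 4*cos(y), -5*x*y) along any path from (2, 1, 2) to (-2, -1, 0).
8*sin(1) + 20 + 8*sinh(3)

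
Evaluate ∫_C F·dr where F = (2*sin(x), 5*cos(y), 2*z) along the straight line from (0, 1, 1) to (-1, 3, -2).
-5*sin(1) - 2*cos(1) + 5*sin(3) + 5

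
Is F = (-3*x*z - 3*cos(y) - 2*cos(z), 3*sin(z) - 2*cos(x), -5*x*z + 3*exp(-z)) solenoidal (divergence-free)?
No, ∇·F = -5*x - 3*z - 3*exp(-z)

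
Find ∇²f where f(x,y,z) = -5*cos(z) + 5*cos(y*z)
-5*y**2*cos(y*z) - 5*z**2*cos(y*z) + 5*cos(z)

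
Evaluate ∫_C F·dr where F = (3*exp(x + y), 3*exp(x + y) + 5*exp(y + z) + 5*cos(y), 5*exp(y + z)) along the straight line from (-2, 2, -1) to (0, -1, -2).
-5*E - 5*sin(2) - 5*sin(1) - 3 + 5*exp(-3) + 3*exp(-1)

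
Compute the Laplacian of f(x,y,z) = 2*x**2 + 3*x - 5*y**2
-6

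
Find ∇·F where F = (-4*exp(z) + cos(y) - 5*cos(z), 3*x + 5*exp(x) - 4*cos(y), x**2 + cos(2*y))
4*sin(y)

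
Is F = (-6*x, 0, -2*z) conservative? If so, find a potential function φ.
Yes, F is conservative. φ = -3*x**2 - z**2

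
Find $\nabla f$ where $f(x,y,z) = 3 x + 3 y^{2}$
(3, 6*y, 0)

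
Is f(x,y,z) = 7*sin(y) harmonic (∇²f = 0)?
No, ∇²f = -7*sin(y)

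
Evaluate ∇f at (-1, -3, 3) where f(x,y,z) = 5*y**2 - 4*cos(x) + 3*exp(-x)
(-3*E - 4*sin(1), -30, 0)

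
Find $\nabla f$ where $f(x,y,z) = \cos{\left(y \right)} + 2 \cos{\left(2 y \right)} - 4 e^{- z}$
(0, -(8*cos(y) + 1)*sin(y), 4*exp(-z))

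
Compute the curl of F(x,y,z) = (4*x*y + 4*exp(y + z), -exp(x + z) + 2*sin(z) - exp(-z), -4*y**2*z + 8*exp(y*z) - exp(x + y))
(((-8*y*z + 8*z*exp(y*z) - exp(x + y) + exp(x + z) - 2*cos(z))*exp(z) - 1)*exp(-z), exp(x + y) + 4*exp(y + z), -4*x - exp(x + z) - 4*exp(y + z))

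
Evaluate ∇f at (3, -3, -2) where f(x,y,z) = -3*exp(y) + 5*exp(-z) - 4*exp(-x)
(4*exp(-3), -3*exp(-3), -5*exp(2))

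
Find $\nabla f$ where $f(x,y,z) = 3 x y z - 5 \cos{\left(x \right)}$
(3*y*z + 5*sin(x), 3*x*z, 3*x*y)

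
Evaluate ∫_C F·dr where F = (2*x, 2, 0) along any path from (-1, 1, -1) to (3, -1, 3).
4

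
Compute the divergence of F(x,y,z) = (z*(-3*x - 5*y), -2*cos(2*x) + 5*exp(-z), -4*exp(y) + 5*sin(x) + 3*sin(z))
-3*z + 3*cos(z)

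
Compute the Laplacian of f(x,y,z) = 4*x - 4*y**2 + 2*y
-8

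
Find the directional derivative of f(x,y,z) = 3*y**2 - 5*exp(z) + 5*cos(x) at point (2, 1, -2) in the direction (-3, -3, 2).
sqrt(22)*(3*(-6 + 5*sin(2))*exp(2) - 10)*exp(-2)/22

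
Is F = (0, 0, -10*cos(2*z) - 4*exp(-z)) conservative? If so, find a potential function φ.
Yes, F is conservative. φ = -5*sin(2*z) + 4*exp(-z)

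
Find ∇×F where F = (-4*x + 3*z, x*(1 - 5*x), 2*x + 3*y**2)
(6*y, 1, 1 - 10*x)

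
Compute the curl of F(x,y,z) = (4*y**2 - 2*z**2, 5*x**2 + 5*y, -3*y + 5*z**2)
(-3, -4*z, 10*x - 8*y)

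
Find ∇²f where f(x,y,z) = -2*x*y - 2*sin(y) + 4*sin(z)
2*sin(y) - 4*sin(z)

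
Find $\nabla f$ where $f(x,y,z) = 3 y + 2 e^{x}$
(2*exp(x), 3, 0)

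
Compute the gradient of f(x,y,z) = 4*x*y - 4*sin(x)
(4*y - 4*cos(x), 4*x, 0)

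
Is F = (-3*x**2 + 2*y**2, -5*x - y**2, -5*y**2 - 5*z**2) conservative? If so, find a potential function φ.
No, ∇×F = (-10*y, 0, -4*y - 5) ≠ 0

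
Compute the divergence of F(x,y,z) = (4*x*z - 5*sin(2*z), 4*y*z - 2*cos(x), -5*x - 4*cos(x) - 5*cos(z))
8*z + 5*sin(z)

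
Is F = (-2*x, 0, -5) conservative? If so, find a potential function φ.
Yes, F is conservative. φ = -x**2 - 5*z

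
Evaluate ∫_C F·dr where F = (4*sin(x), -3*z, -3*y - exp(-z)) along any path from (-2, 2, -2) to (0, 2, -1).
-10 - exp(2) + 4*cos(2) + E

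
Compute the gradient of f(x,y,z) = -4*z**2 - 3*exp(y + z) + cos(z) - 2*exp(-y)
(0, (2 - 3*exp(2*y + z))*exp(-y), -8*z - 3*exp(y + z) - sin(z))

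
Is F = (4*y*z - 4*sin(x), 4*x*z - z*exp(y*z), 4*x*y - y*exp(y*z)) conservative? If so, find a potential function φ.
Yes, F is conservative. φ = 4*x*y*z - exp(y*z) + 4*cos(x)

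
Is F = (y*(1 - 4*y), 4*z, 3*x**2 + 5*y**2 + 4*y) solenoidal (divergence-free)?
Yes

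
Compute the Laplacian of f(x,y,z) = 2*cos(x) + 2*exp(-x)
-2*cos(x) + 2*exp(-x)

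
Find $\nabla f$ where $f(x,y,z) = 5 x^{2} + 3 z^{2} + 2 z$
(10*x, 0, 6*z + 2)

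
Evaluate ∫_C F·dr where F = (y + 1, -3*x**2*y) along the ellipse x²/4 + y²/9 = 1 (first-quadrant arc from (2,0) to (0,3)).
-29 - 3*pi/2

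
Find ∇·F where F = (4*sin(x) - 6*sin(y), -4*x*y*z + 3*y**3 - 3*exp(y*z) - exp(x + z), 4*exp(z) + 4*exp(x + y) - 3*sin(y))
-4*x*z + 9*y**2 - 3*z*exp(y*z) + 4*exp(z) + 4*cos(x)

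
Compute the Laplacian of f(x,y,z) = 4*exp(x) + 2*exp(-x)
4*exp(x) + 2*exp(-x)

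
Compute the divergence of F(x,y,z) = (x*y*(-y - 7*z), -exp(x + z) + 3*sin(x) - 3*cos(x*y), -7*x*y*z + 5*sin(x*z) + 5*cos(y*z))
-7*x*y + 3*x*sin(x*y) + 5*x*cos(x*z) - y*(y + 7*z) - 5*y*sin(y*z)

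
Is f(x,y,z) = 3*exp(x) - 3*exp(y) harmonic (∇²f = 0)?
No, ∇²f = 3*exp(x) - 3*exp(y)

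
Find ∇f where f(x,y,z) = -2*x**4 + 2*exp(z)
(-8*x**3, 0, 2*exp(z))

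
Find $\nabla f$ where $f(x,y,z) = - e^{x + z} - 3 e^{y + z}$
(-exp(x + z), -3*exp(y + z), -exp(x + z) - 3*exp(y + z))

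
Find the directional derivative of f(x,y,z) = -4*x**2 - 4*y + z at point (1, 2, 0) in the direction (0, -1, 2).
6*sqrt(5)/5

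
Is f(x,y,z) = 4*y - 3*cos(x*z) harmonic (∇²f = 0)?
No, ∇²f = 3*(x**2 + z**2)*cos(x*z)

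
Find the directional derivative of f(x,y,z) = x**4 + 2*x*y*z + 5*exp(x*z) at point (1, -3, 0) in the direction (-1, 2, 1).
-5*sqrt(6)/6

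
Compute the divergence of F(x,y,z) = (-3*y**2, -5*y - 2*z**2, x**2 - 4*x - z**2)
-2*z - 5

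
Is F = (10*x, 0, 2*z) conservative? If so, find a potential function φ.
Yes, F is conservative. φ = 5*x**2 + z**2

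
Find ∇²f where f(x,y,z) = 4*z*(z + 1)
8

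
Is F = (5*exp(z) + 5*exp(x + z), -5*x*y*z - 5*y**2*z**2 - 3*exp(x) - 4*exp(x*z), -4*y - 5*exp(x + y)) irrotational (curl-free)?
No, ∇×F = (5*x*y + 4*x*exp(x*z) + 10*y**2*z - 5*exp(x + y) - 4, 5*exp(z) + 5*exp(x + y) + 5*exp(x + z), -5*y*z - 4*z*exp(x*z) - 3*exp(x))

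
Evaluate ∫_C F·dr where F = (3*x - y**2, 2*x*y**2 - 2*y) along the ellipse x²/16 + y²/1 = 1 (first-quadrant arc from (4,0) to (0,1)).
-67/3 + pi/2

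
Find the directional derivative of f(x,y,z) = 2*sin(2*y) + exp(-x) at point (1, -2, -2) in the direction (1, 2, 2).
8*cos(4)/3 - exp(-1)/3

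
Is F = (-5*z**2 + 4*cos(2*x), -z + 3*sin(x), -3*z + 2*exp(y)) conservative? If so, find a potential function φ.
No, ∇×F = (2*exp(y) + 1, -10*z, 3*cos(x)) ≠ 0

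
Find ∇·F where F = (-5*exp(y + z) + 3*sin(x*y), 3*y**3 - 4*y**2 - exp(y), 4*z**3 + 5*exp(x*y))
9*y**2 + 3*y*cos(x*y) - 8*y + 12*z**2 - exp(y)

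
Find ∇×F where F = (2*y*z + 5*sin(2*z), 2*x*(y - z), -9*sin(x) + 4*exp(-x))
(2*x, 2*y + 9*cos(x) + 10*cos(2*z) + 4*exp(-x), 2*y - 4*z)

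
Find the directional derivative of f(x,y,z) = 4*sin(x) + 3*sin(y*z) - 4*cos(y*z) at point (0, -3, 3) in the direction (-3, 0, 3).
sqrt(2)*(-4 + 12*sin(9) - 9*cos(9))/2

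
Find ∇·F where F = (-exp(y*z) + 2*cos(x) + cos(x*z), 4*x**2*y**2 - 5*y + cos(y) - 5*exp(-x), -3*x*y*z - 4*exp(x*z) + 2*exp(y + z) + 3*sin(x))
8*x**2*y - 3*x*y - 4*x*exp(x*z) - z*sin(x*z) + 2*exp(y + z) - 2*sin(x) - sin(y) - 5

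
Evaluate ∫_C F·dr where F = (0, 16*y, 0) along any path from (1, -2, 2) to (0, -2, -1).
0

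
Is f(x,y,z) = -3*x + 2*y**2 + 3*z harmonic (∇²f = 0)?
No, ∇²f = 4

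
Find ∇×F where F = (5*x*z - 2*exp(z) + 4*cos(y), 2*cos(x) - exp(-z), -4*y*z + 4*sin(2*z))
(-4*z - exp(-z), 5*x - 2*exp(z), -2*sin(x) + 4*sin(y))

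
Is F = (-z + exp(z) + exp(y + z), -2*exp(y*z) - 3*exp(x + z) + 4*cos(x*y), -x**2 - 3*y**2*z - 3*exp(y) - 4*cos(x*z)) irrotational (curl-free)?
No, ∇×F = (-6*y*z + 2*y*exp(y*z) - 3*exp(y) + 3*exp(x + z), 2*x - 4*z*sin(x*z) + exp(z) + exp(y + z) - 1, -4*y*sin(x*y) - 3*exp(x + z) - exp(y + z))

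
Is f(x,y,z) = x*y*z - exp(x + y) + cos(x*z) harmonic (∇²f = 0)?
No, ∇²f = -x**2*cos(x*z) - z**2*cos(x*z) - 2*exp(x + y)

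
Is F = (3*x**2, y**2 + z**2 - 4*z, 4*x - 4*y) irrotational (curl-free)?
No, ∇×F = (-2*z, -4, 0)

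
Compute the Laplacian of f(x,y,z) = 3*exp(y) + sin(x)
3*exp(y) - sin(x)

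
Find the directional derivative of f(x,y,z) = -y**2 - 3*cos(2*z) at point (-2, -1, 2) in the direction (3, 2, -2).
4*sqrt(17)*(1 - 3*sin(4))/17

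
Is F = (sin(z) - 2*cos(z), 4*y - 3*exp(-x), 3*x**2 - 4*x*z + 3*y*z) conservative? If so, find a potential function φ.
No, ∇×F = (3*z, -6*x + 4*z + 2*sin(z) + cos(z), 3*exp(-x)) ≠ 0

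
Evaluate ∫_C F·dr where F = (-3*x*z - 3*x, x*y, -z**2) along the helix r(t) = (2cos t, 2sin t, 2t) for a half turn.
-8*pi**3/3 - 6*pi + 16/3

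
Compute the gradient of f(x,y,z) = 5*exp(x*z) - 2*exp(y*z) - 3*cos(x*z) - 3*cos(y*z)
(z*(5*exp(x*z) + 3*sin(x*z)), z*(-2*exp(y*z) + 3*sin(y*z)), 5*x*exp(x*z) + 3*x*sin(x*z) - 2*y*exp(y*z) + 3*y*sin(y*z))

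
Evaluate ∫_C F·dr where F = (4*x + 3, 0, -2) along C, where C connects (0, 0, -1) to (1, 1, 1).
1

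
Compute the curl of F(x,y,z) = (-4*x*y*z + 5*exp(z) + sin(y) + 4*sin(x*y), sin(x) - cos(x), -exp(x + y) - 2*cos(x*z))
(-exp(x + y), -4*x*y - 2*z*sin(x*z) + 5*exp(z) + exp(x + y), 4*x*z - 4*x*cos(x*y) + sqrt(2)*sin(x + pi/4) - cos(y))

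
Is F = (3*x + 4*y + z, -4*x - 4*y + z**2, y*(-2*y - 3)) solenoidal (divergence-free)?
No, ∇·F = -1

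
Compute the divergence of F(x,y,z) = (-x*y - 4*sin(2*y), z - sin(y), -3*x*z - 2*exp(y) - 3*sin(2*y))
-3*x - y - cos(y)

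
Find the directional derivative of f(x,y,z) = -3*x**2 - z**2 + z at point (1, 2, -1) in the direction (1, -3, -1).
-9*sqrt(11)/11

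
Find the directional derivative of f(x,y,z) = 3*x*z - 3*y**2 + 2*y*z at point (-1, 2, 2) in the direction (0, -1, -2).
6*sqrt(5)/5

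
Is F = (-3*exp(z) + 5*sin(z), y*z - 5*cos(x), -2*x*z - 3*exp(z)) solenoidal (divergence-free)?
No, ∇·F = -2*x + z - 3*exp(z)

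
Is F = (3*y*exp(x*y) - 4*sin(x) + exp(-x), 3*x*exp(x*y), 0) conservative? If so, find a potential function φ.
Yes, F is conservative. φ = 3*exp(x*y) + 4*cos(x) - exp(-x)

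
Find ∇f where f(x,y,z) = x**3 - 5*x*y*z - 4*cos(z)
(3*x**2 - 5*y*z, -5*x*z, -5*x*y + 4*sin(z))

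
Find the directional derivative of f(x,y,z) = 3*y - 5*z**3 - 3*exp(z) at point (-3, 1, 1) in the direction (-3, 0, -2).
6*sqrt(13)*(E + 5)/13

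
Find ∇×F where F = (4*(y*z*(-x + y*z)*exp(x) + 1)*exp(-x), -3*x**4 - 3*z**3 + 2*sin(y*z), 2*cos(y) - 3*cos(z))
(-2*y*cos(y*z) + 9*z**2 - 2*sin(y), 4*y*(-x + 2*y*z), -12*x**3 + 4*x*z - 8*y*z**2)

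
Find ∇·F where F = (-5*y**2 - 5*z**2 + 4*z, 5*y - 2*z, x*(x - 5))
5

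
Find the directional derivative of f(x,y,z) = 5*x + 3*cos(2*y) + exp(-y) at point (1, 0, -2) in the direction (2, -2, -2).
2*sqrt(3)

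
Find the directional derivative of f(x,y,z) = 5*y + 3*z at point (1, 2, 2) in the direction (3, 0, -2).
-6*sqrt(13)/13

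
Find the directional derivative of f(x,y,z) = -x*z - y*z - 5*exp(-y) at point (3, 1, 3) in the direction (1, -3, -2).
sqrt(14)*(-15/14 + E)*exp(-1)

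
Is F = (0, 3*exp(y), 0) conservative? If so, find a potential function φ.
Yes, F is conservative. φ = 3*exp(y)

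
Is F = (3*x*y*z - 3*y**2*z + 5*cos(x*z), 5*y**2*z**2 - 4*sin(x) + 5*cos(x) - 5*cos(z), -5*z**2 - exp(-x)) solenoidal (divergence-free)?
No, ∇·F = z*(10*y*z + 3*y - 5*sin(x*z) - 10)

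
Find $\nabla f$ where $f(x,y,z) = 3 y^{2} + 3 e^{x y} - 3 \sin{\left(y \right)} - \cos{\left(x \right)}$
(3*y*exp(x*y) + sin(x), 3*x*exp(x*y) + 6*y - 3*cos(y), 0)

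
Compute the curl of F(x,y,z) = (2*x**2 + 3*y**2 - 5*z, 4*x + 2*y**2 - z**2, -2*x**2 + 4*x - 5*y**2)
(-10*y + 2*z, 4*x - 9, 4 - 6*y)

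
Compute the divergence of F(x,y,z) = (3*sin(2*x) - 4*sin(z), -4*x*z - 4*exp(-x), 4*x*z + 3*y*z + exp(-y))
4*x + 3*y + 6*cos(2*x)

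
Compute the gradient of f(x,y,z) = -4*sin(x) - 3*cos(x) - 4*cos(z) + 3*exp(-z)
(3*sin(x) - 4*cos(x), 0, 4*sin(z) - 3*exp(-z))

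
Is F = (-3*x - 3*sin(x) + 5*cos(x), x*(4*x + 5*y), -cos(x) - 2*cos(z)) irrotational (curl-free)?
No, ∇×F = (0, -sin(x), 8*x + 5*y)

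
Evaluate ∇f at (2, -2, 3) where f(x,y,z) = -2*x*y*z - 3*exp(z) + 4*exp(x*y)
(12 - 8*exp(-4), -12 + 8*exp(-4), 8 - 3*exp(3))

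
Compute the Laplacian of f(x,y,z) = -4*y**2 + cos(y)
-cos(y) - 8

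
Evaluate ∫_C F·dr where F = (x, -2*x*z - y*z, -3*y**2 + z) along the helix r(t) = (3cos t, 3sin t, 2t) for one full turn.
pi*(-28*pi - 45)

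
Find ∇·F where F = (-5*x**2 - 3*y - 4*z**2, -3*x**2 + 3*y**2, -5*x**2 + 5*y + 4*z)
-10*x + 6*y + 4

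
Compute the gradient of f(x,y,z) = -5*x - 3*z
(-5, 0, -3)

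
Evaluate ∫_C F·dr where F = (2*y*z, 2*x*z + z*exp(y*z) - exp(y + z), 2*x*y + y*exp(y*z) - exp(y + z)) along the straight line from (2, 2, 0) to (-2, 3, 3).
-exp(6) - 37 + exp(2) + exp(9)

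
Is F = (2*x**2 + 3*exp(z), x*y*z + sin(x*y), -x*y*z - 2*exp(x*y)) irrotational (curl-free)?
No, ∇×F = (x*(-y - z - 2*exp(x*y)), y*z + 2*y*exp(x*y) + 3*exp(z), y*(z + cos(x*y)))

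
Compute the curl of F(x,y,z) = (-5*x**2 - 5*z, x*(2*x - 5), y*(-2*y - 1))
(-4*y - 1, -5, 4*x - 5)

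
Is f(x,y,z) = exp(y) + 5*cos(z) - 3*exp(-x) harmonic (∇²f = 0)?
No, ∇²f = exp(y) - 5*cos(z) - 3*exp(-x)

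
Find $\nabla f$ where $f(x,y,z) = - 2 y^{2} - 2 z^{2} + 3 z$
(0, -4*y, 3 - 4*z)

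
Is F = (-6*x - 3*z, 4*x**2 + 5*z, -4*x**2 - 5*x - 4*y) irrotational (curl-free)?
No, ∇×F = (-9, 8*x + 2, 8*x)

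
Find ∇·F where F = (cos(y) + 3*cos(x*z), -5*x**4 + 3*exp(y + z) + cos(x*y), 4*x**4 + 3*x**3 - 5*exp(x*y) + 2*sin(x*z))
-x*sin(x*y) + 2*x*cos(x*z) - 3*z*sin(x*z) + 3*exp(y + z)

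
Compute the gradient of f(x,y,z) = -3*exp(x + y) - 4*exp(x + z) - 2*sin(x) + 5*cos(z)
(-3*exp(x + y) - 4*exp(x + z) - 2*cos(x), -3*exp(x + y), -4*exp(x + z) - 5*sin(z))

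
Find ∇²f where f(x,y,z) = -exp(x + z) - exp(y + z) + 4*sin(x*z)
-4*x**2*sin(x*z) - 4*z**2*sin(x*z) - 2*exp(x + z) - 2*exp(y + z)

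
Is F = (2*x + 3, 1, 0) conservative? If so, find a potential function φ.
Yes, F is conservative. φ = x**2 + 3*x + y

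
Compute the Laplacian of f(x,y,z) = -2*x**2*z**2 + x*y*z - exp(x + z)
-4*x**2 - 4*z**2 - 2*exp(x + z)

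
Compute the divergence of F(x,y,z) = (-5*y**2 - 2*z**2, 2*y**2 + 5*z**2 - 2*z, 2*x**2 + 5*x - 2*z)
4*y - 2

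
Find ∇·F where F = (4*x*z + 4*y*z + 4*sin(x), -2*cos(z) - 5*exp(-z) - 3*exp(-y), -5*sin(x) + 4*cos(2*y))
4*z + 4*cos(x) + 3*exp(-y)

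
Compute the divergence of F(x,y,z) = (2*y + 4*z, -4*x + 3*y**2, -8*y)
6*y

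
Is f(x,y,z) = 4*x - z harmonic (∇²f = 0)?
Yes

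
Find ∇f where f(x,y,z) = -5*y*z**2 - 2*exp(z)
(0, -5*z**2, -10*y*z - 2*exp(z))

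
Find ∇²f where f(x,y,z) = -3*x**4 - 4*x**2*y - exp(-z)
-36*x**2 - 8*y - exp(-z)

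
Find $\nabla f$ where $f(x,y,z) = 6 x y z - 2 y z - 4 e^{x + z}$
(6*y*z - 4*exp(x + z), 2*z*(3*x - 1), 6*x*y - 2*y - 4*exp(x + z))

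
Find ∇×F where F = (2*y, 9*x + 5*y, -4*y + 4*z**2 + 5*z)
(-4, 0, 7)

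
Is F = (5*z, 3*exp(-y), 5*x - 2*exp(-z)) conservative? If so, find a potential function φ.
Yes, F is conservative. φ = 5*x*z + 2*exp(-z) - 3*exp(-y)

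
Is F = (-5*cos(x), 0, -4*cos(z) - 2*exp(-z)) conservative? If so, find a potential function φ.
Yes, F is conservative. φ = -5*sin(x) - 4*sin(z) + 2*exp(-z)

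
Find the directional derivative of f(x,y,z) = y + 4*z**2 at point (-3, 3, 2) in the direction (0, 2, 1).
18*sqrt(5)/5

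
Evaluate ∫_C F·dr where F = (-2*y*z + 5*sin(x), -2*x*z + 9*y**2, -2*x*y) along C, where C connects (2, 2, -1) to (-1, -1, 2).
-39 - 5*cos(1) + 5*cos(2)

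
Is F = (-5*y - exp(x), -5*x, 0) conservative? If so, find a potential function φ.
Yes, F is conservative. φ = -5*x*y - exp(x)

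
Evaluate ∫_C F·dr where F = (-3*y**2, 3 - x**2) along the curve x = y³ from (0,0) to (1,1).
37/35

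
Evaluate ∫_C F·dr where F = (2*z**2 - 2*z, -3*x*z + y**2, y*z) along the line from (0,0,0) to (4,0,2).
8/3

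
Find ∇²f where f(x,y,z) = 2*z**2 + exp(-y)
4 + exp(-y)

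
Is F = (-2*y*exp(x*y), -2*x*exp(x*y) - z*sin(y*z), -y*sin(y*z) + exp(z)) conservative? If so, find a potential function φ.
Yes, F is conservative. φ = exp(z) - 2*exp(x*y) + cos(y*z)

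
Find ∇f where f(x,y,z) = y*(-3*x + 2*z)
(-3*y, -3*x + 2*z, 2*y)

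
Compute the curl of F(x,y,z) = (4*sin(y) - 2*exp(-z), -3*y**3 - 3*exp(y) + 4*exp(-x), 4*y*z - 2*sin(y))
(4*z - 2*cos(y), 2*exp(-z), -4*cos(y) - 4*exp(-x))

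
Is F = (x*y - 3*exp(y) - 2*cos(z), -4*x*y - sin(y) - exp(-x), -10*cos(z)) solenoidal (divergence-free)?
No, ∇·F = -4*x + y + 10*sin(z) - cos(y)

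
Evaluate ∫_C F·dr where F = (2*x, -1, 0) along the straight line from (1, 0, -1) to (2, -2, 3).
5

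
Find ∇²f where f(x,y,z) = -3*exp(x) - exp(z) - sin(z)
-3*exp(x) - exp(z) + sin(z)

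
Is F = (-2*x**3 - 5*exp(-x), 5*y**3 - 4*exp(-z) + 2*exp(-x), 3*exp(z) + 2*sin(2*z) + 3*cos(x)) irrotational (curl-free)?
No, ∇×F = (-4*exp(-z), 3*sin(x), -2*exp(-x))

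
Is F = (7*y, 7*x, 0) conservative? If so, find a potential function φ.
Yes, F is conservative. φ = 7*x*y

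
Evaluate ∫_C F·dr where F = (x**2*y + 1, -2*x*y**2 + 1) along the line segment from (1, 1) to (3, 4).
-205/3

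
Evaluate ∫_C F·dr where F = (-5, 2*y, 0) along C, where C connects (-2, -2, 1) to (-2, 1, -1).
-3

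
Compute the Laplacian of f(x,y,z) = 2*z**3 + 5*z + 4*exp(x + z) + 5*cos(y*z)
-5*y**2*cos(y*z) - 5*z**2*cos(y*z) + 12*z + 8*exp(x + z)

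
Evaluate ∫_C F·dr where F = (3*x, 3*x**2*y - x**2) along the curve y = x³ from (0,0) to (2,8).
1374/5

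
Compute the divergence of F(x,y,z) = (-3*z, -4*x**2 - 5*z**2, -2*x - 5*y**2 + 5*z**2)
10*z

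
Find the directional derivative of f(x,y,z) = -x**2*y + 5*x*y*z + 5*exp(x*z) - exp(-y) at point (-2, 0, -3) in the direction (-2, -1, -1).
sqrt(6)*(-27 + 40*exp(6))/6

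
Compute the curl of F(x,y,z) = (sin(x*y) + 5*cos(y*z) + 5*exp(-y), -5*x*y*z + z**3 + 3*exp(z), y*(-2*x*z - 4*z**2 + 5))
(5*x*y - 2*x*z - 7*z**2 - 3*exp(z) + 5, y*(2*z - 5*sin(y*z)), -x*cos(x*y) - 5*y*z + 5*z*sin(y*z) + 5*exp(-y))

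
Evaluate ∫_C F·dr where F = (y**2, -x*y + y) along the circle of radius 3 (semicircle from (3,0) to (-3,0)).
-54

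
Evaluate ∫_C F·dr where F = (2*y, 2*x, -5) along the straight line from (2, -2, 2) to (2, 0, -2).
28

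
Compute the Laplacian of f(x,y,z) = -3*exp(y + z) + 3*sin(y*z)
-3*y**2*sin(y*z) - 3*z**2*sin(y*z) - 6*exp(y + z)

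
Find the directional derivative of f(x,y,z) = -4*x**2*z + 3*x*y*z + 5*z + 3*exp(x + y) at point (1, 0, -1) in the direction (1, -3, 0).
sqrt(10)*(17 - 6*E)/10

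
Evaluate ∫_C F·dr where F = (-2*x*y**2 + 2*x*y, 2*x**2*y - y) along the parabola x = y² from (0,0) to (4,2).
34/15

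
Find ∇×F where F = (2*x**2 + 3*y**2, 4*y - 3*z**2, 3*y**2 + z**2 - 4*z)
(6*y + 6*z, 0, -6*y)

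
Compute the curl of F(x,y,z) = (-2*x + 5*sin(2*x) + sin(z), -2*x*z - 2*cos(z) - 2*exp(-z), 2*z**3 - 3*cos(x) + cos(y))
(2*x - sin(y) - 2*sin(z) - 2*exp(-z), -3*sin(x) + cos(z), -2*z)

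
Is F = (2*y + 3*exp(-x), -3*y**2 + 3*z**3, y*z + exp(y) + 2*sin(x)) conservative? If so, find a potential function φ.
No, ∇×F = (-9*z**2 + z + exp(y), -2*cos(x), -2) ≠ 0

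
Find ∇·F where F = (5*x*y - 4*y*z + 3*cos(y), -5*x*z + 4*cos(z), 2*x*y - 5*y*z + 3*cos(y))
0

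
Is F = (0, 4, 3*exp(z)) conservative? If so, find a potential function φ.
Yes, F is conservative. φ = 4*y + 3*exp(z)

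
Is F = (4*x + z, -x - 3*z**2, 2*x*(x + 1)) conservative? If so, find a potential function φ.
No, ∇×F = (6*z, -4*x - 1, -1) ≠ 0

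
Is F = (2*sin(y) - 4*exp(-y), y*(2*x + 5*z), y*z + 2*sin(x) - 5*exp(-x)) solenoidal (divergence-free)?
No, ∇·F = 2*x + y + 5*z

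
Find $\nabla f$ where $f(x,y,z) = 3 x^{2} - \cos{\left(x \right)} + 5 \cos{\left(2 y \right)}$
(6*x + sin(x), -10*sin(2*y), 0)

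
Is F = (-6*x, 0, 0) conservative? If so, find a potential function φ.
Yes, F is conservative. φ = -3*x**2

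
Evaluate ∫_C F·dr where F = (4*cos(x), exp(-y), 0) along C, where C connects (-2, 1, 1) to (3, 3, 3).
(-1 + exp(2) + 4*(sin(3) + sin(2))*exp(3))*exp(-3)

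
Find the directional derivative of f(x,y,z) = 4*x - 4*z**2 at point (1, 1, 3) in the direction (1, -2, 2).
-44/3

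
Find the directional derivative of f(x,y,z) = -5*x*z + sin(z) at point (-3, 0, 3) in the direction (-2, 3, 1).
sqrt(14)*(cos(3) + 45)/14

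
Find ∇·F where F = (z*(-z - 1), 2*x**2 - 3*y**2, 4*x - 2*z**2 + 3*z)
-6*y - 4*z + 3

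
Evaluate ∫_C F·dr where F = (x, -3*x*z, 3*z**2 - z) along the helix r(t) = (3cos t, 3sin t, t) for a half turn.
pi**2*(-29/4 + pi)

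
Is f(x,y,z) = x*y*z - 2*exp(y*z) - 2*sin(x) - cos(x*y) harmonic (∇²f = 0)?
No, ∇²f = x**2*cos(x*y) - 2*y**2*exp(y*z) + y**2*cos(x*y) - 2*z**2*exp(y*z) + 2*sin(x)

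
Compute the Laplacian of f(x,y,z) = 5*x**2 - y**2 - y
8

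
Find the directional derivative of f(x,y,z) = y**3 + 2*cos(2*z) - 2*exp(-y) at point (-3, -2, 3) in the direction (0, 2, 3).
4*sqrt(13)*(-3*sin(6) + 6 + exp(2))/13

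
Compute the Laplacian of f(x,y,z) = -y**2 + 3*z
-2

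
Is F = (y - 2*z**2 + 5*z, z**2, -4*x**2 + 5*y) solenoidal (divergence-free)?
Yes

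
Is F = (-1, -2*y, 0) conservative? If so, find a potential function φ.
Yes, F is conservative. φ = -x - y**2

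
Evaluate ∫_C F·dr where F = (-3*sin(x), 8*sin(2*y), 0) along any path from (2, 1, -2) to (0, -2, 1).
cos(2) - 4*cos(4) + 3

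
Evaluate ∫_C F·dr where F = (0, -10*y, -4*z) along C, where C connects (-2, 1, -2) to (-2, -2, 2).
-15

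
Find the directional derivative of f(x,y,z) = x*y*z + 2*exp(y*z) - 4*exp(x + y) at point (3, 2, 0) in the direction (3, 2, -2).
-20*sqrt(17)*(1 + exp(5))/17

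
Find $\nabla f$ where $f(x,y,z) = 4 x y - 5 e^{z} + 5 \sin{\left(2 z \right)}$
(4*y, 4*x, -5*exp(z) + 10*cos(2*z))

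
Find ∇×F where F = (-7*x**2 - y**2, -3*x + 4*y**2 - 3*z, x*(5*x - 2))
(3, 2 - 10*x, 2*y - 3)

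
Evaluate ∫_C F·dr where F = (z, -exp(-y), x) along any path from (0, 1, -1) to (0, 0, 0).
1 - exp(-1)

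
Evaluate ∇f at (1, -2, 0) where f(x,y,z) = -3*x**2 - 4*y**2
(-6, 16, 0)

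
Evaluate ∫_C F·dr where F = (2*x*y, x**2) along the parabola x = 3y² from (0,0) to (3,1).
9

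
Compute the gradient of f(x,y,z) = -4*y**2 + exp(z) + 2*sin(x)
(2*cos(x), -8*y, exp(z))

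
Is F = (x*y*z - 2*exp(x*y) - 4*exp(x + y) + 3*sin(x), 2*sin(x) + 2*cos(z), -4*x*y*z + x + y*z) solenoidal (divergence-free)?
No, ∇·F = -4*x*y + y*z - 2*y*exp(x*y) + y - 4*exp(x + y) + 3*cos(x)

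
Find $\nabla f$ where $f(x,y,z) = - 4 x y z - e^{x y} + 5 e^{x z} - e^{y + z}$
(-4*y*z - y*exp(x*y) + 5*z*exp(x*z), -4*x*z - x*exp(x*y) - exp(y + z), -4*x*y + 5*x*exp(x*z) - exp(y + z))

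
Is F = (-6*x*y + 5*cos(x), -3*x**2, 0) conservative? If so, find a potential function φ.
Yes, F is conservative. φ = -3*x**2*y + 5*sin(x)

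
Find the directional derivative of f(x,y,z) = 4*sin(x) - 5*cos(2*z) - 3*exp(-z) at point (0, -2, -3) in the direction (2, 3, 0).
8*sqrt(13)/13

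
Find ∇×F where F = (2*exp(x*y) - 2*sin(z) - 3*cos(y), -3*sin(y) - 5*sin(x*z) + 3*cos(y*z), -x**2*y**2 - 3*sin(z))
(-2*x**2*y + 5*x*cos(x*z) + 3*y*sin(y*z), 2*x*y**2 - 2*cos(z), -2*x*exp(x*y) - 5*z*cos(x*z) - 3*sin(y))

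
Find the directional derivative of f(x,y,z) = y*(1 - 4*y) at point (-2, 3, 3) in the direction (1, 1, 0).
-23*sqrt(2)/2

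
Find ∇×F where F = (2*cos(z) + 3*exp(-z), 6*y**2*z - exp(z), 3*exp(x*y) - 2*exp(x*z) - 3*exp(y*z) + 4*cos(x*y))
(3*x*exp(x*y) - 4*x*sin(x*y) - 6*y**2 - 3*z*exp(y*z) + exp(z), -3*y*exp(x*y) + 4*y*sin(x*y) + 2*z*exp(x*z) - 2*sin(z) - 3*exp(-z), 0)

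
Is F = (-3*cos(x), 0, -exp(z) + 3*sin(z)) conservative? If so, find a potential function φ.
Yes, F is conservative. φ = -exp(z) - 3*sin(x) - 3*cos(z)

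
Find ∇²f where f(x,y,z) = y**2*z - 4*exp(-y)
2*z - 4*exp(-y)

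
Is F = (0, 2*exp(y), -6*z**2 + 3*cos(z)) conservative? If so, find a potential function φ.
Yes, F is conservative. φ = -2*z**3 + 2*exp(y) + 3*sin(z)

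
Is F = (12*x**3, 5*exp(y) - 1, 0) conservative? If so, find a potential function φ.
Yes, F is conservative. φ = 3*x**4 - y + 5*exp(y)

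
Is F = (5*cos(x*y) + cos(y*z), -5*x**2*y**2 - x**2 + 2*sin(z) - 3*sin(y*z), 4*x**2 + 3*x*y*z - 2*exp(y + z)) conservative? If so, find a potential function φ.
No, ∇×F = (3*x*z + 3*y*cos(y*z) - 2*exp(y + z) - 2*cos(z), -8*x - 3*y*z - y*sin(y*z), -10*x*y**2 + 5*x*sin(x*y) - 2*x + z*sin(y*z)) ≠ 0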